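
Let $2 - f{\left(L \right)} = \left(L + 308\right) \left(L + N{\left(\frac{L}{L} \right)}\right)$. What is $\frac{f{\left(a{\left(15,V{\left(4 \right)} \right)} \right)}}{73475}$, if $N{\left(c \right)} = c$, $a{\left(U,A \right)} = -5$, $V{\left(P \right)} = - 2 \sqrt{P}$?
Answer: $\frac{1214}{73475} \approx 0.016523$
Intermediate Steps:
$f{\left(L \right)} = 2 - \left(1 + L\right) \left(308 + L\right)$ ($f{\left(L \right)} = 2 - \left(L + 308\right) \left(L + \frac{L}{L}\right) = 2 - \left(308 + L\right) \left(L + 1\right) = 2 - \left(308 + L\right) \left(1 + L\right) = 2 - \left(1 + L\right) \left(308 + L\right)$)
$\frac{f{\left(a{\left(15,V{\left(4 \right)} \right)} \right)}}{73475} = \frac{-306 - \left(-5\right)^{2} - -1545}{73475} = \left(-306 - 25 + 1545\right) \frac{1}{73475} = 1214 \cdot \frac{1}{73475} = \frac{1214}{73475}$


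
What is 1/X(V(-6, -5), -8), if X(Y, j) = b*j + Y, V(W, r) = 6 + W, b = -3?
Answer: 1/24 ≈ 0.041667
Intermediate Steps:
X(Y, j) = Y - 3*j (X(Y, j) = -3*j + Y = Y - 3*j)
1/X(V(-6, -5), -8) = 1/((6 - 6) - 3*(-8)) = 1/(0 + 24) = 1/24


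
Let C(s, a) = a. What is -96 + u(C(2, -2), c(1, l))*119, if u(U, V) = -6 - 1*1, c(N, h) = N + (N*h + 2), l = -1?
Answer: -929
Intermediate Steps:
c(N, h) = 2 + N + N*h (c(N, h) = N + (2 + N*h) = 2 + N + N*h)
u(U, V) = -7 (u(U, V) = -6 - 1 = -7)
-96 + u(C(2, -2), c(1, l))*119 = -96 - 7*119 = -96 - 833 = -929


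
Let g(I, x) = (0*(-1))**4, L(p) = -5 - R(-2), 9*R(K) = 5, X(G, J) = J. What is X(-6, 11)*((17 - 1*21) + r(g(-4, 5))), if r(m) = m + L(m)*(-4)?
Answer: 1804/9 ≈ 200.44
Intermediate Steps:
R(K) = 5/9 (R(K) = (1/9)*5 = 5/9)
L(p) = -50/9 (L(p) = -5 - 1*5/9 = -5 - 5/9 = -50/9)
g(I, x) = 0 (g(I, x) = 0**4 = 0)
r(m) = 200/9 + m (r(m) = m - 50/9*(-4) = m + 200/9 = 200/9 + m)
X(-6, 11)*((17 - 1*21) + r(g(-4, 5))) = 11*((17 - 1*21) + (200/9 + 0)) = 11*((17 - 21) + 200/9) = 11*(-4 + 200/9) = 11*(164/9) = 1804/9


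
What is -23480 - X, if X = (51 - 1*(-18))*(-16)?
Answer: -22376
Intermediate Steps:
X = -1104 (X = (51 + 18)*(-16) = 69*(-16) = -1104)
-23480 - X = -23480 - 1*(-1104) = -23480 + 1104 = -22376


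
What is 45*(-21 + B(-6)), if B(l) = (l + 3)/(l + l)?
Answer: -3735/4 ≈ -933.75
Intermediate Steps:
B(l) = (3 + l)/(2*l) (B(l) = (3 + l)/((2*l)) = (3 + l)*(1/(2*l)) = (3 + l)/(2*l))
45*(-21 + B(-6)) = 45*(-21 + (½)*(3 - 6)/(-6)) = 45*(-21 + (½)*(-⅙)*(-3)) = 45*(-21 + ¼) = 45*(-83/4) = -3735/4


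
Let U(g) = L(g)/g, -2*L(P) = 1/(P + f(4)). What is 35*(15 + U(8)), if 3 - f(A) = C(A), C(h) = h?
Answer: 8395/16 ≈ 524.69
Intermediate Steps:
f(A) = 3 - A
L(P) = -1/(2*(-1 + P)) (L(P) = -1/(2*(P + (3 - 1*4))) = -1/(2*(P + (3 - 4))) = -1/(2*(P - 1)) = -1/(2*(-1 + P)))
U(g) = -1/(g*(-2 + 2*g)) (U(g) = (-1/(-2 + 2*g))/g = -1/(g*(-2 + 2*g)))
35*(15 + U(8)) = 35*(15 - ½/(8*(-1 + 8))) = 35*(15 - ½*⅛/7) = 35*(15 - ½*⅛*⅐) = 35*(15 - 1/112) = 35*(1679/112) = 8395/16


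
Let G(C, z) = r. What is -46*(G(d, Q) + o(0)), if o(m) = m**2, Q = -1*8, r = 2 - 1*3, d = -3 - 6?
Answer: 46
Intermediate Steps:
d = -9
r = -1 (r = 2 - 3 = -1)
Q = -8
G(C, z) = -1
-46*(G(d, Q) + o(0)) = -46*(-1 + 0**2) = -46*(-1 + 0) = -46*(-1) = 46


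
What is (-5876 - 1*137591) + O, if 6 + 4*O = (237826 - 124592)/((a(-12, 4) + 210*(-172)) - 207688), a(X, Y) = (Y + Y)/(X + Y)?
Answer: -34978939825/243809 ≈ -1.4347e+5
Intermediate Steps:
a(X, Y) = 2*Y/(X + Y) (a(X, Y) = (2*Y)/(X + Y) = 2*Y/(X + Y))
O = -394022/243809 (O = -3/2 + ((237826 - 124592)/((2*4/(-12 + 4) + 210*(-172)) - 207688))/4 = -3/2 + (113234/((2*4/(-8) - 36120) - 207688))/4 = -3/2 + (113234/((2*4*(-⅛) - 36120) - 207688))/4 = -3/2 + (113234/((-1 - 36120) - 207688))/4 = -3/2 + (113234/(-36121 - 207688))/4 = -3/2 + (113234/(-243809))/4 = -3/2 + (113234*(-1/243809))/4 = -3/2 + (¼)*(-113234/243809) = -3/2 - 56617/487618 = -394022/243809 ≈ -1.6161)
(-5876 - 1*137591) + O = (-5876 - 1*137591) - 394022/243809 = (-5876 - 137591) - 394022/243809 = -143467 - 394022/243809 = -34978939825/243809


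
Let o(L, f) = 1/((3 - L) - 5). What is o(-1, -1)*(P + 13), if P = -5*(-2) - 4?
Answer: -19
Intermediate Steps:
o(L, f) = 1/(-2 - L)
P = 6 (P = 10 - 4 = 6)
o(-1, -1)*(P + 13) = (-1/(2 - 1))*(6 + 13) = -1/1*19 = -1*1*19 = -1*19 = -19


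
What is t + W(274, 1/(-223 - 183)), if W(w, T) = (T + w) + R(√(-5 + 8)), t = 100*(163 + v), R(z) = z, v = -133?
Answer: 1329243/406 + √3 ≈ 3275.7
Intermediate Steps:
t = 3000 (t = 100*(163 - 133) = 100*30 = 3000)
W(w, T) = T + w + √3 (W(w, T) = (T + w) + √(-5 + 8) = (T + w) + √3 = T + w + √3)
t + W(274, 1/(-223 - 183)) = 3000 + (1/(-223 - 183) + 274 + √3) = 3000 + (1/(-406) + 274 + √3) = 3000 + (-1/406 + 274 + √3) = 3000 + (111243/406 + √3) = 1329243/406 + √3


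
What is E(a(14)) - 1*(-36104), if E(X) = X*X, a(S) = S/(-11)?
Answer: 4368780/121 ≈ 36106.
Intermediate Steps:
a(S) = -S/11 (a(S) = S*(-1/11) = -S/11)
E(X) = X²
E(a(14)) - 1*(-36104) = (-1/11*14)² - 1*(-36104) = (-14/11)² + 36104 = 196/121 + 36104 = 4368780/121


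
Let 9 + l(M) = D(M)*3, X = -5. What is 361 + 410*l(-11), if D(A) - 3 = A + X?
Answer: -19319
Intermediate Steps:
D(A) = -2 + A (D(A) = 3 + (A - 5) = 3 + (-5 + A) = -2 + A)
l(M) = -15 + 3*M (l(M) = -9 + (-2 + M)*3 = -9 + (-6 + 3*M) = -15 + 3*M)
361 + 410*l(-11) = 361 + 410*(-15 + 3*(-11)) = 361 + 410*(-15 - 33) = 361 + 410*(-48) = 361 - 19680 = -19319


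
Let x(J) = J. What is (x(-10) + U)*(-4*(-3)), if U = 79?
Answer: 828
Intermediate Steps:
(x(-10) + U)*(-4*(-3)) = (-10 + 79)*(-4*(-3)) = 69*12 = 828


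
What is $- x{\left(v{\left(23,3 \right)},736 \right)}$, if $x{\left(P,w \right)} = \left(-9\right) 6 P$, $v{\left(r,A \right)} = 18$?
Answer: $972$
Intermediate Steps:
$x{\left(P,w \right)} = - 54 P$
$- x{\left(v{\left(23,3 \right)},736 \right)} = - \left(-54\right) 18 = \left(-1\right) \left(-972\right) = 972$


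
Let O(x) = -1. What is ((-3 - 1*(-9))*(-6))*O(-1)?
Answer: 36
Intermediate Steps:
((-3 - 1*(-9))*(-6))*O(-1) = ((-3 - 1*(-9))*(-6))*(-1) = ((-3 + 9)*(-6))*(-1) = (6*(-6))*(-1) = -36*(-1) = 36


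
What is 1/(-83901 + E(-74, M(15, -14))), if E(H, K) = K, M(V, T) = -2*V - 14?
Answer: -1/83945 ≈ -1.1913e-5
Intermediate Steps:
M(V, T) = -14 - 2*V
1/(-83901 + E(-74, M(15, -14))) = 1/(-83901 + (-14 - 2*15)) = 1/(-83901 + (-14 - 30)) = 1/(-83901 - 44) = 1/(-83945) = -1/83945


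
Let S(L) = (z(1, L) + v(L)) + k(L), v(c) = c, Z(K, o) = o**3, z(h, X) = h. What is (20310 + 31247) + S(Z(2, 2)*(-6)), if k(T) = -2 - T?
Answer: 51556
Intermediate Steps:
S(L) = -1 (S(L) = (1 + L) + (-2 - L) = -1)
(20310 + 31247) + S(Z(2, 2)*(-6)) = (20310 + 31247) - 1 = 51557 - 1 = 51556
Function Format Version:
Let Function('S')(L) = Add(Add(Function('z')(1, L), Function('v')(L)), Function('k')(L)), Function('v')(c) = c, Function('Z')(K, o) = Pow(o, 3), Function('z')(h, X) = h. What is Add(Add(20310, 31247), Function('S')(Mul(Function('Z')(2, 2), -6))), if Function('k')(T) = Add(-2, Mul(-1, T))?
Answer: 51556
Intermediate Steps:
Function('S')(L) = -1 (Function('S')(L) = Add(Add(1, L), Add(-2, Mul(-1, L))) = -1)
Add(Add(20310, 31247), Function('S')(Mul(Function('Z')(2, 2), -6))) = Add(Add(20310, 31247), -1) = Add(51557, -1) = 51556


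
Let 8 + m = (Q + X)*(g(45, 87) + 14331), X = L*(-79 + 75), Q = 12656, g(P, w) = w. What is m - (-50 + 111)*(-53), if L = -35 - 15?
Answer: 185361033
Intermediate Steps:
L = -50
X = 200 (X = -50*(-79 + 75) = -50*(-4) = 200)
m = 185357800 (m = -8 + (12656 + 200)*(87 + 14331) = -8 + 12856*14418 = -8 + 185357808 = 185357800)
m - (-50 + 111)*(-53) = 185357800 - (-50 + 111)*(-53) = 185357800 - 61*(-53) = 185357800 - 1*(-3233) = 185357800 + 3233 = 185361033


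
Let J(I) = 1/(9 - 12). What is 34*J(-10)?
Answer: -34/3 ≈ -11.333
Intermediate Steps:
J(I) = -⅓ (J(I) = 1/(-3) = -⅓)
34*J(-10) = 34*(-⅓) = -34/3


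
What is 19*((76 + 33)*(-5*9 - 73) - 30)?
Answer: -244948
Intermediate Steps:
19*((76 + 33)*(-5*9 - 73) - 30) = 19*(109*(-45 - 73) - 30) = 19*(109*(-118) - 30) = 19*(-12862 - 30) = 19*(-12892) = -244948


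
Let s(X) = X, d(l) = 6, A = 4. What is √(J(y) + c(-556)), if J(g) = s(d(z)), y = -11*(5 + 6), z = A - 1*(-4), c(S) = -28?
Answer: I*√22 ≈ 4.6904*I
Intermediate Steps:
z = 8 (z = 4 - 1*(-4) = 4 + 4 = 8)
y = -121 (y = -11*11 = -121)
J(g) = 6
√(J(y) + c(-556)) = √(6 - 28) = √(-22) = I*√22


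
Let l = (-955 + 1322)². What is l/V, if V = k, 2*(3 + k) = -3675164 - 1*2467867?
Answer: -269378/6143037 ≈ -0.043851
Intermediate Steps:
k = -6143037/2 (k = -3 + (-3675164 - 1*2467867)/2 = -3 + (-3675164 - 2467867)/2 = -3 + (½)*(-6143031) = -3 - 6143031/2 = -6143037/2 ≈ -3.0715e+6)
l = 134689 (l = 367² = 134689)
V = -6143037/2 ≈ -3.0715e+6
l/V = 134689/(-6143037/2) = 134689*(-2/6143037) = -269378/6143037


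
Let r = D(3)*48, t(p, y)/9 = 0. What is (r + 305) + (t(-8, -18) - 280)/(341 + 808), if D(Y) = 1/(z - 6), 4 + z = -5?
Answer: 1732441/5745 ≈ 301.56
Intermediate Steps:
t(p, y) = 0 (t(p, y) = 9*0 = 0)
z = -9 (z = -4 - 5 = -9)
D(Y) = -1/15 (D(Y) = 1/(-9 - 6) = 1/(-15) = -1/15)
r = -16/5 (r = -1/15*48 = -16/5 ≈ -3.2000)
(r + 305) + (t(-8, -18) - 280)/(341 + 808) = (-16/5 + 305) + (0 - 280)/(341 + 808) = 1509/5 - 280/1149 = 1732441/5745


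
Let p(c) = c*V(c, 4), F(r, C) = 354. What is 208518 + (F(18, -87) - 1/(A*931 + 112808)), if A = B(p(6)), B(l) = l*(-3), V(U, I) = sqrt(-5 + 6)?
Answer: 20062155599/96050 ≈ 2.0887e+5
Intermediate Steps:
V(U, I) = 1 (V(U, I) = sqrt(1) = 1)
p(c) = c (p(c) = c*1 = c)
B(l) = -3*l
A = -18 (A = -3*6 = -18)
208518 + (F(18, -87) - 1/(A*931 + 112808)) = 208518 + (354 - 1/(-18*931 + 112808)) = 208518 + (354 - 1/(-16758 + 112808)) = 208518 + (354 - 1/96050) = 208518 + 34001699/96050 = 20062155599/96050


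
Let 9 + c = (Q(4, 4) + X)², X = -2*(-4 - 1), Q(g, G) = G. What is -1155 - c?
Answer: -1342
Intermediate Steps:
X = 10 (X = -2*(-5) = 10)
c = 187 (c = -9 + (4 + 10)² = -9 + 14² = -9 + 196 = 187)
-1155 - c = -1155 - 1*187 = -1155 - 187 = -1342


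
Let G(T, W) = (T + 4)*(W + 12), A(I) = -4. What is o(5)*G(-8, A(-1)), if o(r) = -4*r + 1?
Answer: 608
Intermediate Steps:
o(r) = 1 - 4*r
G(T, W) = (4 + T)*(12 + W)
o(5)*G(-8, A(-1)) = (1 - 4*5)*(48 + 4*(-4) + 12*(-8) - 8*(-4)) = (1 - 20)*(48 - 16 - 96 + 32) = -19*(-32) = 608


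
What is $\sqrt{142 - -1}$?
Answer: $\sqrt{143} \approx 11.958$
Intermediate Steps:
$\sqrt{142 - -1} = \sqrt{142 + \left(-51 + 52\right)} = \sqrt{142 + 1} = \sqrt{143}$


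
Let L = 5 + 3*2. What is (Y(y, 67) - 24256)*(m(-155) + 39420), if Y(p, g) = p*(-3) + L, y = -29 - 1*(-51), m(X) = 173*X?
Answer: -306440155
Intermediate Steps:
L = 11 (L = 5 + 6 = 11)
y = 22 (y = -29 + 51 = 22)
Y(p, g) = 11 - 3*p (Y(p, g) = p*(-3) + 11 = -3*p + 11 = 11 - 3*p)
(Y(y, 67) - 24256)*(m(-155) + 39420) = ((11 - 3*22) - 24256)*(173*(-155) + 39420) = ((11 - 66) - 24256)*(-26815 + 39420) = (-55 - 24256)*12605 = -24311*12605 = -306440155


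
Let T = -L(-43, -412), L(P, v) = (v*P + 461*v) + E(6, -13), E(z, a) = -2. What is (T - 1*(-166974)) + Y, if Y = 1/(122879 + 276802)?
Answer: 135568597753/399681 ≈ 3.3919e+5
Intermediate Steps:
Y = 1/399681 ≈ 2.5020e-6
L(P, v) = -2 + 461*v + P*v (L(P, v) = (v*P + 461*v) - 2 = (P*v + 461*v) - 2 = (461*v + P*v) - 2 = -2 + 461*v + P*v)
T = 172218 (T = -(-2 + 461*(-412) - 43*(-412)) = -(-2 - 189932 + 17716) = -1*(-172218) = 172218)
(T - 1*(-166974)) + Y = (172218 - 1*(-166974)) + 1/399681 = (172218 + 166974) + 1/399681 = 339192 + 1/399681 = 135568597753/399681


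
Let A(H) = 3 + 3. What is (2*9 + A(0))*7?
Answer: 168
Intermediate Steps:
A(H) = 6
(2*9 + A(0))*7 = (2*9 + 6)*7 = (18 + 6)*7 = 24*7 = 168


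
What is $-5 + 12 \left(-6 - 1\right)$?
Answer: $-89$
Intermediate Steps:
$-5 + 12 \left(-6 - 1\right) = -5 + 12 \left(-7\right) = -5 - 84 = -89$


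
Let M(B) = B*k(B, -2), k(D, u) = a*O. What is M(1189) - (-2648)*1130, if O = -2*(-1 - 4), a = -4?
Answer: 2944680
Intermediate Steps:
O = 10 (O = -2*(-5) = 10)
k(D, u) = -40 (k(D, u) = -4*10 = -40)
M(B) = -40*B (M(B) = B*(-40) = -40*B)
M(1189) - (-2648)*1130 = -40*1189 - (-2648)*1130 = -47560 - 1*(-2992240) = -47560 + 2992240 = 2944680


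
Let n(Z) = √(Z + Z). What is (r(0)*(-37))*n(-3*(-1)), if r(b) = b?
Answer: 0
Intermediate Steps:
n(Z) = √2*√Z (n(Z) = √(2*Z) = √2*√Z)
(r(0)*(-37))*n(-3*(-1)) = (0*(-37))*(√2*√(-3*(-1))) = 0*(√2*√3) = 0*√6 = 0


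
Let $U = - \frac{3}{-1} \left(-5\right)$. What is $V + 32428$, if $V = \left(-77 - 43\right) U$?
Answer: $34228$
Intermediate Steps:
$U = -15$ ($U = \left(-3\right) \left(-1\right) \left(-5\right) = 3 \left(-5\right) = -15$)
$V = 1800$ ($V = \left(-77 - 43\right) \left(-15\right) = \left(-120\right) \left(-15\right) = 1800$)
$V + 32428 = 1800 + 32428 = 34228$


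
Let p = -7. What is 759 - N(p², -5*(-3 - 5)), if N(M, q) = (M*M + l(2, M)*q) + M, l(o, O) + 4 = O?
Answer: -3491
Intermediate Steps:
l(o, O) = -4 + O
N(M, q) = M + M² + q*(-4 + M) (N(M, q) = (M*M + (-4 + M)*q) + M = (M² + q*(-4 + M)) + M = M + M² + q*(-4 + M))
759 - N(p², -5*(-3 - 5)) = 759 - ((-7)² + ((-7)²)² + (-5*(-3 - 5))*(-4 + (-7)²)) = 759 - (49 + 49² + (-5*(-8))*(-4 + 49)) = 759 - (49 + 2401 + 40*45) = 759 - (49 + 2401 + 1800) = 759 - 1*4250 = 759 - 4250 = -3491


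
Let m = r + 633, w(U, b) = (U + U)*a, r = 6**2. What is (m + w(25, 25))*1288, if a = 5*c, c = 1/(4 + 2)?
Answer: 2746016/3 ≈ 9.1534e+5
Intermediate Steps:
c = 1/6 ≈ 0.16667
a = 5/6 (a = 5*(1/6) = 5/6 ≈ 0.83333)
r = 36
w(U, b) = 5*U/3 (w(U, b) = (U + U)*(5/6) = (2*U)*(5/6) = 5*U/3)
m = 669 (m = 36 + 633 = 669)
(m + w(25, 25))*1288 = (669 + (5/3)*25)*1288 = (669 + 125/3)*1288 = (2132/3)*1288 = 2746016/3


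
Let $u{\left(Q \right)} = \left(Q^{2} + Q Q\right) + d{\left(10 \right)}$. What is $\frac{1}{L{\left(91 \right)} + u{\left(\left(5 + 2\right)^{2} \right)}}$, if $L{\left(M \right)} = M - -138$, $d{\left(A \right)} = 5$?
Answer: $\frac{1}{5036} \approx 0.00019857$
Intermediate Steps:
$u{\left(Q \right)} = 5 + 2 Q^{2}$ ($u{\left(Q \right)} = \left(Q^{2} + Q Q\right) + 5 = \left(Q^{2} + Q^{2}\right) + 5 = 2 Q^{2} + 5 = 5 + 2 Q^{2}$)
$L{\left(M \right)} = 138 + M$ ($L{\left(M \right)} = M + 138 = 138 + M$)
$\frac{1}{L{\left(91 \right)} + u{\left(\left(5 + 2\right)^{2} \right)}} = \frac{1}{\left(138 + 91\right) + \left(5 + 2 \left(\left(5 + 2\right)^{2}\right)^{2}\right)} = \frac{1}{229 + \left(5 + 2 \left(7^{2}\right)^{2}\right)} = \frac{1}{229 + \left(5 + 2 \cdot 49^{2}\right)} = \frac{1}{229 + \left(5 + 2 \cdot 2401\right)} = \frac{1}{229 + \left(5 + 4802\right)} = \frac{1}{229 + 4807} = \frac{1}{5036}$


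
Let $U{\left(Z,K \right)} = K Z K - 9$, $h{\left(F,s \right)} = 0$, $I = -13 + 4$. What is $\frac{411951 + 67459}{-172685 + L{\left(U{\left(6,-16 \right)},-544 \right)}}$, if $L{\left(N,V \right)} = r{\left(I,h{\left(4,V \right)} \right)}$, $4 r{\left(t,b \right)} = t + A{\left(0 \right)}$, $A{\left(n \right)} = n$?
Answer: $- \frac{1917640}{690749} \approx -2.7762$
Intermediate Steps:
$I = -9$
$U{\left(Z,K \right)} = -9 + Z K^{2}$ ($U{\left(Z,K \right)} = Z K^{2} - 9 = -9 + Z K^{2}$)
$r{\left(t,b \right)} = \frac{t}{4}$ ($r{\left(t,b \right)} = \frac{t + 0}{4} = \frac{t}{4}$)
$L{\left(N,V \right)} = - \frac{9}{4}$ ($L{\left(N,V \right)} = \frac{1}{4} \left(-9\right) = - \frac{9}{4}$)
$\frac{411951 + 67459}{-172685 + L{\left(U{\left(6,-16 \right)},-544 \right)}} = \frac{411951 + 67459}{-172685 - \frac{9}{4}} = \frac{479410}{- \frac{690749}{4}} = 479410 \left(- \frac{4}{690749}\right) = - \frac{1917640}{690749}$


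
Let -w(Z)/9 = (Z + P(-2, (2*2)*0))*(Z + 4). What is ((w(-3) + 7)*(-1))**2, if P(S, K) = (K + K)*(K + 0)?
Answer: 1156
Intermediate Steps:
P(S, K) = 2*K**2 (P(S, K) = (2*K)*K = 2*K**2)
w(Z) = -9*Z*(4 + Z) (w(Z) = -9*(Z + 2*((2*2)*0)**2)*(Z + 4) = -9*(Z + 2*(4*0)**2)*(4 + Z) = -9*(Z + 2*0**2)*(4 + Z) = -9*(Z + 2*0)*(4 + Z) = -9*(Z + 0)*(4 + Z) = -9*Z*(4 + Z))
((w(-3) + 7)*(-1))**2 = ((9*(-3)*(-4 - 1*(-3)) + 7)*(-1))**2 = ((9*(-3)*(-4 + 3) + 7)*(-1))**2 = ((9*(-3)*(-1) + 7)*(-1))**2 = ((27 + 7)*(-1))**2 = (34*(-1))**2 = (-34)**2 = 1156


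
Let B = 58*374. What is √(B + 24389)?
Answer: √46081 ≈ 214.66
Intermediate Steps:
B = 21692
√(B + 24389) = √(21692 + 24389) = √46081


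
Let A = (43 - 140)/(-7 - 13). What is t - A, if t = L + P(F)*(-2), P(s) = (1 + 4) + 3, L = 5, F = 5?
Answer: -317/20 ≈ -15.850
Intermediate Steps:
P(s) = 8 (P(s) = 5 + 3 = 8)
t = -11 (t = 5 + 8*(-2) = 5 - 16 = -11)
A = 97/20 (A = -97/(-20) = -97*(-1/20) = 97/20 ≈ 4.8500)
t - A = -11 - 1*97/20 = -11 - 97/20 = -317/20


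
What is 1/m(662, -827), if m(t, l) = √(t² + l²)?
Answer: √1122173/1122173 ≈ 0.00094400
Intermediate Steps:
m(t, l) = √(l² + t²)
1/m(662, -827) = 1/(√((-827)² + 662²)) = 1/(√(683929 + 438244)) = 1/(√1122173) = √1122173/1122173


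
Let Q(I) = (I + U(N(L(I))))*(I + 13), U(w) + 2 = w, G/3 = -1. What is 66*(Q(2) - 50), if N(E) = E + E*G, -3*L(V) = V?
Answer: -1980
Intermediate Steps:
G = -3 (G = 3*(-1) = -3)
L(V) = -V/3
N(E) = -2*E (N(E) = E + E*(-3) = E - 3*E = -2*E)
U(w) = -2 + w
Q(I) = (-2 + 5*I/3)*(13 + I) (Q(I) = (I + (-2 - (-2)*I/3))*(I + 13) = (I + (-2 + 2*I/3))*(13 + I) = (-2 + 5*I/3)*(13 + I))
66*(Q(2) - 50) = 66*((-26 + (5/3)*2**2 + (59/3)*2) - 50) = 66*((-26 + (5/3)*4 + 118/3) - 50) = 66*((-26 + 20/3 + 118/3) - 50) = 66*(20 - 50) = 66*(-30) = -1980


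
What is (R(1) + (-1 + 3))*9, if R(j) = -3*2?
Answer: -36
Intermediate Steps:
R(j) = -6
(R(1) + (-1 + 3))*9 = (-6 + (-1 + 3))*9 = (-6 + 2)*9 = -4*9 = -36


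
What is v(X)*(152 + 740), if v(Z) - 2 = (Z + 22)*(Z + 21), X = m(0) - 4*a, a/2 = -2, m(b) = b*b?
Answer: 1255936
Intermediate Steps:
m(b) = b²
a = -4 (a = 2*(-2) = -4)
X = 16 (X = 0² - 4*(-4) = 0 + 16 = 16)
v(Z) = 2 + (21 + Z)*(22 + Z) (v(Z) = 2 + (Z + 22)*(Z + 21) = 2 + (22 + Z)*(21 + Z) = 2 + (21 + Z)*(22 + Z))
v(X)*(152 + 740) = (464 + 16² + 43*16)*(152 + 740) = (464 + 256 + 688)*892 = 1408*892 = 1255936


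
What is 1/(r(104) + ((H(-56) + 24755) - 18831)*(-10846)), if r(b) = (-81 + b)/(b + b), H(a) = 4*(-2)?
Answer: -104/6673278073 ≈ -1.5585e-8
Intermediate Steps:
H(a) = -8
r(b) = (-81 + b)/(2*b) (r(b) = (-81 + b)/((2*b)) = (-81 + b)*(1/(2*b)) = (-81 + b)/(2*b))
1/(r(104) + ((H(-56) + 24755) - 18831)*(-10846)) = 1/(((½)*(-81 + 104)/104 + ((-8 + 24755) - 18831))*(-10846)) = -1/10846/((½)*(1/104)*23 + (24747 - 18831)) = -1/10846/(23/208 + 5916) = -1/10846/(1230551/208) = (208/1230551)*(-1/10846) = -104/6673278073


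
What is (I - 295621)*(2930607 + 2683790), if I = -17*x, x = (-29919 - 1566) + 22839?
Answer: -834518355683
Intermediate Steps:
x = -8646 (x = -31485 + 22839 = -8646)
I = 146982 (I = -17*(-8646) = 146982)
(I - 295621)*(2930607 + 2683790) = (146982 - 295621)*(2930607 + 2683790) = -148639*5614397 = -834518355683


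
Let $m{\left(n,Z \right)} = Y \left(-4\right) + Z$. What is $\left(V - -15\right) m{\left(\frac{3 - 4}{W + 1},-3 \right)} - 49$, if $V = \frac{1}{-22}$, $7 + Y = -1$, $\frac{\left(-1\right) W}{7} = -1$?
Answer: $\frac{8463}{22} \approx 384.68$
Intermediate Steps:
$W = 7$ ($W = \left(-7\right) \left(-1\right) = 7$)
$Y = -8$ ($Y = -7 - 1 = -8$)
$m{\left(n,Z \right)} = 32 + Z$ ($m{\left(n,Z \right)} = \left(-8\right) \left(-4\right) + Z = 32 + Z$)
$V = - \frac{1}{22} \approx -0.045455$
$\left(V - -15\right) m{\left(\frac{3 - 4}{W + 1},-3 \right)} - 49 = \left(- \frac{1}{22} - -15\right) \left(32 - 3\right) - 49 = \left(- \frac{1}{22} + 15\right) 29 - 49 = \frac{329}{22} \cdot 29 - 49 = \frac{9541}{22} - 49 = \frac{8463}{22}$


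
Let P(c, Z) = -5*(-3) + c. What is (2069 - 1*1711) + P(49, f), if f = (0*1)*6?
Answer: 422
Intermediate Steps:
f = 0 (f = 0*6 = 0)
P(c, Z) = 15 + c
(2069 - 1*1711) + P(49, f) = (2069 - 1*1711) + (15 + 49) = (2069 - 1711) + 64 = 358 + 64 = 422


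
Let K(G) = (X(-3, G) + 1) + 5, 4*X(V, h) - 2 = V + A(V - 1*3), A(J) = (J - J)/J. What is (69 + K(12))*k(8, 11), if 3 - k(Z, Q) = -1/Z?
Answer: 7475/32 ≈ 233.59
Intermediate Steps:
A(J) = 0 (A(J) = 0/J = 0)
k(Z, Q) = 3 + 1/Z (k(Z, Q) = 3 - (-1)/Z = 3 + 1/Z)
X(V, h) = 1/2 + V/4 (X(V, h) = 1/2 + (V + 0)/4 = 1/2 + V/4)
K(G) = 23/4 (K(G) = ((1/2 + (1/4)*(-3)) + 1) + 5 = ((1/2 - 3/4) + 1) + 5 = (-1/4 + 1) + 5 = 3/4 + 5 = 23/4)
(69 + K(12))*k(8, 11) = (69 + 23/4)*(3 + 1/8) = 299*(3 + 1/8)/4 = (299/4)*(25/8) = 7475/32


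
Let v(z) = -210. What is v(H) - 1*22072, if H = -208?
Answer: -22282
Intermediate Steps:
v(H) - 1*22072 = -210 - 1*22072 = -210 - 22072 = -22282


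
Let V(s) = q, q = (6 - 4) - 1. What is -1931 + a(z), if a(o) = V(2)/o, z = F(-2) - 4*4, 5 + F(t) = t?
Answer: -44414/23 ≈ -1931.0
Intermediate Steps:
q = 1 (q = 2 - 1 = 1)
V(s) = 1
F(t) = -5 + t
z = -23 (z = (-5 - 2) - 4*4 = -7 - 16 = -23)
a(o) = 1/o
-1931 + a(z) = -1931 + 1/(-23) = -1931 - 1/23 = -44414/23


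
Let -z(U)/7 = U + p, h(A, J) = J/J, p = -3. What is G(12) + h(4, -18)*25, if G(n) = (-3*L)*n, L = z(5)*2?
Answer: 1033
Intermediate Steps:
h(A, J) = 1
z(U) = 21 - 7*U (z(U) = -7*(U - 3) = -7*(-3 + U) = 21 - 7*U)
L = -28 (L = (21 - 7*5)*2 = (21 - 35)*2 = -14*2 = -28)
G(n) = 84*n (G(n) = (-3*(-28))*n = 84*n)
G(12) + h(4, -18)*25 = 84*12 + 1*25 = 1008 + 25 = 1033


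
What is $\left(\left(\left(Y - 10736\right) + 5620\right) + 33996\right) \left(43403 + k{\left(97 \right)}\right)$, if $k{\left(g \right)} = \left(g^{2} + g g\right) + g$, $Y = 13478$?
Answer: $2639665844$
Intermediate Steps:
$k{\left(g \right)} = g + 2 g^{2}$ ($k{\left(g \right)} = \left(g^{2} + g^{2}\right) + g = 2 g^{2} + g = g + 2 g^{2}$)
$\left(\left(\left(Y - 10736\right) + 5620\right) + 33996\right) \left(43403 + k{\left(97 \right)}\right) = \left(\left(\left(13478 - 10736\right) + 5620\right) + 33996\right) \left(43403 + 97 \left(1 + 2 \cdot 97\right)\right) = \left(\left(2742 + 5620\right) + 33996\right) \left(43403 + 97 \left(1 + 194\right)\right) = \left(8362 + 33996\right) \left(43403 + 97 \cdot 195\right) = 42358 \left(43403 + 18915\right) = 42358 \cdot 62318 = 2639665844$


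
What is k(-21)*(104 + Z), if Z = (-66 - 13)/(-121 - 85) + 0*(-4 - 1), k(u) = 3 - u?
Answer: 258036/103 ≈ 2505.2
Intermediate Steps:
Z = 79/206 (Z = -79/(-206) + 0*(-5) = -79*(-1/206) + 0 = 79/206 + 0 = 79/206 ≈ 0.38350)
k(-21)*(104 + Z) = (3 - 1*(-21))*(104 + 79/206) = (3 + 21)*(21503/206) = 24*(21503/206) = 258036/103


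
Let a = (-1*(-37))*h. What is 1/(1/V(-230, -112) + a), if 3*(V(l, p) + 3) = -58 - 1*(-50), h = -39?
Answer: -17/24534 ≈ -0.00069292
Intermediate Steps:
V(l, p) = -17/3 (V(l, p) = -3 + (-58 - 1*(-50))/3 = -3 + (-58 + 50)/3 = -3 + (⅓)*(-8) = -3 - 8/3 = -17/3)
a = -1443 (a = -1*(-37)*(-39) = 37*(-39) = -1443)
1/(1/V(-230, -112) + a) = 1/(1/(-17/3) - 1443) = 1/(-3/17 - 1443) = 1/(-24534/17) = -17/24534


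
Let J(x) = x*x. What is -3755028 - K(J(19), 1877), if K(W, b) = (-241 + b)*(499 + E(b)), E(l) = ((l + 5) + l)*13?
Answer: -84517804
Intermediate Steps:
J(x) = x**2
E(l) = 65 + 26*l (E(l) = ((5 + l) + l)*13 = (5 + 2*l)*13 = 65 + 26*l)
K(W, b) = (-241 + b)*(564 + 26*b) (K(W, b) = (-241 + b)*(499 + (65 + 26*b)) = (-241 + b)*(564 + 26*b))
-3755028 - K(J(19), 1877) = -3755028 - (-135924 - 5702*1877 + 26*1877**2) = -3755028 - (-135924 - 10702654 + 26*3523129) = -3755028 - (-135924 - 10702654 + 91601354) = -3755028 - 1*80762776 = -3755028 - 80762776 = -84517804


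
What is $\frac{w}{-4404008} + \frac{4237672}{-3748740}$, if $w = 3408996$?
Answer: $- \frac{1965136315901}{1031842559370} \approx -1.9045$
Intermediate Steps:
$\frac{w}{-4404008} + \frac{4237672}{-3748740} = \frac{3408996}{-4404008} + \frac{4237672}{-3748740} = 3408996 \left(- \frac{1}{4404008}\right) + 4237672 \left(- \frac{1}{3748740}\right) = - \frac{852249}{1101002} - \frac{1059418}{937185} = - \frac{1965136315901}{1031842559370}$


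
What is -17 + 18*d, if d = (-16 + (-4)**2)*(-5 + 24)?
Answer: -17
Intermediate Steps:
d = 0 (d = (-16 + 16)*19 = 0*19 = 0)
-17 + 18*d = -17 + 18*0 = -17 + 0 = -17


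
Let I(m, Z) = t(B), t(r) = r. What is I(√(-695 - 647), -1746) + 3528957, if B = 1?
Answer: 3528958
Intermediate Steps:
I(m, Z) = 1
I(√(-695 - 647), -1746) + 3528957 = 1 + 3528957 = 3528958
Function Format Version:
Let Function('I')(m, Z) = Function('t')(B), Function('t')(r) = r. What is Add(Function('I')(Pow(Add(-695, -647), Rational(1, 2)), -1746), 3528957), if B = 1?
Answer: 3528958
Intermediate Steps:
Function('I')(m, Z) = 1
Add(Function('I')(Pow(Add(-695, -647), Rational(1, 2)), -1746), 3528957) = Add(1, 3528957) = 3528958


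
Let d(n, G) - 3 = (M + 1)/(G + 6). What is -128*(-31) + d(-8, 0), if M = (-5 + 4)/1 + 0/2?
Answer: 3971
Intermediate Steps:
M = -1 (M = -1*1 + 0*(1/2) = -1 + 0 = -1)
d(n, G) = 3 (d(n, G) = 3 + (-1 + 1)/(G + 6) = 3 + 0/(6 + G) = 3 + 0 = 3)
-128*(-31) + d(-8, 0) = -128*(-31) + 3 = 3968 + 3 = 3971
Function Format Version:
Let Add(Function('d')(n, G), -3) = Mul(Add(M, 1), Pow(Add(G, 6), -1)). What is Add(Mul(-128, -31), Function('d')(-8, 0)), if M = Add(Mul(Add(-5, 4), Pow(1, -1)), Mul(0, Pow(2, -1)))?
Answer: 3971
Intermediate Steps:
M = -1 (M = Add(Mul(-1, 1), Mul(0, Rational(1, 2))) = Add(-1, 0) = -1)
Function('d')(n, G) = 3 (Function('d')(n, G) = Add(3, Mul(Add(-1, 1), Pow(Add(G, 6), -1))) = Add(3, Mul(0, Pow(Add(6, G), -1))) = Add(3, 0) = 3)
Add(Mul(-128, -31), Function('d')(-8, 0)) = Add(Mul(-128, -31), 3) = Add(3968, 3) = 3971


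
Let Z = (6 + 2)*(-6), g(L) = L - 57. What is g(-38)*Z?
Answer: 4560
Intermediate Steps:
g(L) = -57 + L
Z = -48 (Z = 8*(-6) = -48)
g(-38)*Z = (-57 - 38)*(-48) = -95*(-48) = 4560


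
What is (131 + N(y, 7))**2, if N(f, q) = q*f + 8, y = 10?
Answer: 43681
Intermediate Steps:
N(f, q) = 8 + f*q (N(f, q) = f*q + 8 = 8 + f*q)
(131 + N(y, 7))**2 = (131 + (8 + 10*7))**2 = (131 + (8 + 70))**2 = (131 + 78)**2 = 209**2 = 43681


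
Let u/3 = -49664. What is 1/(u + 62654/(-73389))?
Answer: -73389/10934436542 ≈ -6.7117e-6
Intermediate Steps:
u = -148992 (u = 3*(-49664) = -148992)
1/(u + 62654/(-73389)) = 1/(-148992 + 62654/(-73389)) = 1/(-148992 + 62654*(-1/73389)) = 1/(-148992 - 62654/73389) = 1/(-10934436542/73389) = -73389/10934436542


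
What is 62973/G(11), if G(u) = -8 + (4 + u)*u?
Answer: 62973/157 ≈ 401.10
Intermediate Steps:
G(u) = -8 + u*(4 + u)
62973/G(11) = 62973/(-8 + 11² + 4*11) = 62973/(-8 + 121 + 44) = 62973/157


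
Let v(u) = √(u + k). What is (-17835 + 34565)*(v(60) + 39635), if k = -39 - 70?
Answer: 663093550 + 117110*I ≈ 6.6309e+8 + 1.1711e+5*I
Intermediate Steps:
k = -109
v(u) = √(-109 + u) (v(u) = √(u - 109) = √(-109 + u))
(-17835 + 34565)*(v(60) + 39635) = (-17835 + 34565)*(√(-109 + 60) + 39635) = 16730*(√(-49) + 39635) = 16730*(7*I + 39635) = 16730*(39635 + 7*I) = 663093550 + 117110*I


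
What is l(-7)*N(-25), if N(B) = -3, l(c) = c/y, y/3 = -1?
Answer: -7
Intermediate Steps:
y = -3 (y = 3*(-1) = -3)
l(c) = -c/3 (l(c) = c/(-3) = c*(-⅓) = -c/3)
l(-7)*N(-25) = -⅓*(-7)*(-3) = (7/3)*(-3) = -7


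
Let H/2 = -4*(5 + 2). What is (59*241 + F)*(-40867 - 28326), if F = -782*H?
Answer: -4013955123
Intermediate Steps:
H = -56 (H = 2*(-4*(5 + 2)) = 2*(-4*7) = 2*(-28) = -56)
F = 43792 (F = -782*(-56) = 43792)
(59*241 + F)*(-40867 - 28326) = (59*241 + 43792)*(-40867 - 28326) = (14219 + 43792)*(-69193) = 58011*(-69193) = -4013955123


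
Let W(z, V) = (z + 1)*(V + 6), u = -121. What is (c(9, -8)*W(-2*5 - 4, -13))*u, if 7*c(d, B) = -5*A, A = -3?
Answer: -23595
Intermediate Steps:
c(d, B) = 15/7 (c(d, B) = (-5*(-3))/7 = (1/7)*15 = 15/7)
W(z, V) = (1 + z)*(6 + V)
(c(9, -8)*W(-2*5 - 4, -13))*u = (15*(6 - 13 + 6*(-2*5 - 4) - 13*(-2*5 - 4))/7)*(-121) = (15*(6 - 13 + 6*(-10 - 4) - 13*(-10 - 4))/7)*(-121) = (15*(6 - 13 + 6*(-14) - 13*(-14))/7)*(-121) = (15*(6 - 13 - 84 + 182)/7)*(-121) = ((15/7)*91)*(-121) = 195*(-121) = -23595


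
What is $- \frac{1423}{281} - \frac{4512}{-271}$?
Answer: $\frac{882239}{76151} \approx 11.585$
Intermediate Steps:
$- \frac{1423}{281} - \frac{4512}{-271} = \left(-1423\right) \frac{1}{281} - - \frac{4512}{271} = - \frac{1423}{281} + \frac{4512}{271} = \frac{882239}{76151}$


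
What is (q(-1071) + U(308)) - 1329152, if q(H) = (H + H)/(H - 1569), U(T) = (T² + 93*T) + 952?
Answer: -530064123/440 ≈ -1.2047e+6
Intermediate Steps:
U(T) = 952 + T² + 93*T
q(H) = 2*H/(-1569 + H) (q(H) = (2*H)/(-1569 + H) = 2*H/(-1569 + H))
(q(-1071) + U(308)) - 1329152 = (2*(-1071)/(-1569 - 1071) + (952 + 308² + 93*308)) - 1329152 = (2*(-1071)/(-2640) + (952 + 94864 + 28644)) - 1329152 = (2*(-1071)*(-1/2640) + 124460) - 1329152 = (357/440 + 124460) - 1329152 = 54762757/440 - 1329152 = -530064123/440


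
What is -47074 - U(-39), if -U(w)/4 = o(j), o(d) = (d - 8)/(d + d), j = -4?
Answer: -47068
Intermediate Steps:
o(d) = (-8 + d)/(2*d) (o(d) = (-8 + d)/((2*d)) = (-8 + d)*(1/(2*d)) = (-8 + d)/(2*d))
U(w) = -6 (U(w) = -2*(-8 - 4)/(-4) = -2*(-1)*(-12)/4 = -4*3/2 = -6)
-47074 - U(-39) = -47074 - 1*(-6) = -47074 + 6 = -47068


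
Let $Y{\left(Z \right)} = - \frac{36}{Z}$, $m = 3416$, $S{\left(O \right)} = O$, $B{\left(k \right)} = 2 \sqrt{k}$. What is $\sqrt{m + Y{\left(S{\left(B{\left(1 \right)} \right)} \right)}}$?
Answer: $\sqrt{3398} \approx 58.292$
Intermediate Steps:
$\sqrt{m + Y{\left(S{\left(B{\left(1 \right)} \right)} \right)}} = \sqrt{3416 - \frac{36}{2 \sqrt{1}}} = \sqrt{3416 - \frac{36}{2 \cdot 1}} = \sqrt{3416 - \frac{36}{2}} = \sqrt{3416 - 18} = \sqrt{3398}$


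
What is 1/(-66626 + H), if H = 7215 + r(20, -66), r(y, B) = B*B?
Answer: -1/55055 ≈ -1.8164e-5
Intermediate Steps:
r(y, B) = B²
H = 11571 (H = 7215 + (-66)² = 7215 + 4356 = 11571)
1/(-66626 + H) = 1/(-66626 + 11571) = 1/(-55055) = -1/55055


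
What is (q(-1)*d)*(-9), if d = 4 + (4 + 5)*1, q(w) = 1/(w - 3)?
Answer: 117/4 ≈ 29.250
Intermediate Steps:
q(w) = 1/(-3 + w)
d = 13 (d = 4 + 9*1 = 4 + 9 = 13)
(q(-1)*d)*(-9) = (13/(-3 - 1))*(-9) = (13/(-4))*(-9) = -1/4*13*(-9) = -13/4*(-9) = 117/4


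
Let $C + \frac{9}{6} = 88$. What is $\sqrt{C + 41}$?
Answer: $\frac{\sqrt{510}}{2} \approx 11.292$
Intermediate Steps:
$C = \frac{173}{2}$ ($C = - \frac{3}{2} + 88 = \frac{173}{2} \approx 86.5$)
$\sqrt{C + 41} = \sqrt{\frac{173}{2} + 41} = \sqrt{\frac{255}{2}} = \frac{\sqrt{510}}{2}$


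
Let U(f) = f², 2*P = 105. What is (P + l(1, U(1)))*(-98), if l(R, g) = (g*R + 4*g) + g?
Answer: -5733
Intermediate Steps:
P = 105/2 (P = (½)*105 = 105/2 ≈ 52.500)
l(R, g) = 5*g + R*g (l(R, g) = (R*g + 4*g) + g = (4*g + R*g) + g = 5*g + R*g)
(P + l(1, U(1)))*(-98) = (105/2 + 1²*(5 + 1))*(-98) = (105/2 + 1*6)*(-98) = (105/2 + 6)*(-98) = (117/2)*(-98) = -5733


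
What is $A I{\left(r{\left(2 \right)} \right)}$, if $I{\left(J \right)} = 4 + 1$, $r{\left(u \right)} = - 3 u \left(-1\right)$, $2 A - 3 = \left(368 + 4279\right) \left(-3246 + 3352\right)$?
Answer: $\frac{2462925}{2} \approx 1.2315 \cdot 10^{6}$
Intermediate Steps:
$A = \frac{492585}{2}$ ($A = \frac{3}{2} + \frac{\left(368 + 4279\right) \left(-3246 + 3352\right)}{2} = \frac{3}{2} + \frac{4647 \cdot 106}{2} = \frac{3}{2} + \frac{1}{2} \cdot 492582 = \frac{3}{2} + 246291 = \frac{492585}{2} \approx 2.4629 \cdot 10^{5}$)
$r{\left(u \right)} = 3 u$
$I{\left(J \right)} = 5$
$A I{\left(r{\left(2 \right)} \right)} = \frac{492585}{2} \cdot 5 = \frac{2462925}{2}$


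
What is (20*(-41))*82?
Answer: -67240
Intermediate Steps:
(20*(-41))*82 = -820*82 = -67240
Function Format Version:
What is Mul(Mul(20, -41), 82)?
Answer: -67240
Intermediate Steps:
Mul(Mul(20, -41), 82) = Mul(-820, 82) = -67240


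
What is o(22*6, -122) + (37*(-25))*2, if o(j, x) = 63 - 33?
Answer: -1820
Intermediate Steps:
o(j, x) = 30
o(22*6, -122) + (37*(-25))*2 = 30 + (37*(-25))*2 = 30 - 925*2 = 30 - 1850 = -1820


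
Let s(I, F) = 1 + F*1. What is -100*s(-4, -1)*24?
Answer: 0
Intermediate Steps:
s(I, F) = 1 + F
-100*s(-4, -1)*24 = -100*(1 - 1)*24 = -100*0*24 = 0*24 = 0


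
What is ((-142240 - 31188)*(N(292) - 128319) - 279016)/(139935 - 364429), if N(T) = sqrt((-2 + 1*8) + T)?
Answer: -11126914258/112247 + 86714*sqrt(298)/112247 ≈ -99116.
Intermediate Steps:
N(T) = sqrt(6 + T) (N(T) = sqrt((-2 + 8) + T) = sqrt(6 + T))
((-142240 - 31188)*(N(292) - 128319) - 279016)/(139935 - 364429) = ((-142240 - 31188)*(sqrt(6 + 292) - 128319) - 279016)/(139935 - 364429) = (-173428*(sqrt(298) - 128319) - 279016)/(-224494) = (-173428*(-128319 + sqrt(298)) - 279016)*(-1/224494) = ((22254107532 - 173428*sqrt(298)) - 279016)*(-1/224494) = (22253828516 - 173428*sqrt(298))*(-1/224494) = -11126914258/112247 + 86714*sqrt(298)/112247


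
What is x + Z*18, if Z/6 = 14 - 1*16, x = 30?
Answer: -186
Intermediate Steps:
Z = -12 (Z = 6*(14 - 1*16) = 6*(14 - 16) = 6*(-2) = -12)
x + Z*18 = 30 - 12*18 = 30 - 216 = -186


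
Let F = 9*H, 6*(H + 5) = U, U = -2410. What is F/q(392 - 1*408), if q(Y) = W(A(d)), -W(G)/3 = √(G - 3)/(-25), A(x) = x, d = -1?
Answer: 15250*I ≈ 15250.0*I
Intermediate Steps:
H = -1220/3 (H = -5 + (⅙)*(-2410) = -5 - 1205/3 = -1220/3 ≈ -406.67)
W(G) = 3*√(-3 + G)/25 (W(G) = -3*√(G - 3)/(-25) = -3*√(-3 + G)*(-1)/25 = -(-3)*√(-3 + G)/25 = 3*√(-3 + G)/25)
q(Y) = 6*I/25 (q(Y) = 3*√(-3 - 1)/25 = 3*√(-4)/25 = 3*(2*I)/25 = 6*I/25)
F = -3660 (F = 9*(-1220/3) = -3660)
F/q(392 - 1*408) = -3660*(-25*I/6) = -(-15250)*I = 15250*I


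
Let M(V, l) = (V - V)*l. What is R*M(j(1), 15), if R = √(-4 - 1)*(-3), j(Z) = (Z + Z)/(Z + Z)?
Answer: 0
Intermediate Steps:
j(Z) = 1 (j(Z) = (2*Z)/((2*Z)) = (2*Z)*(1/(2*Z)) = 1)
M(V, l) = 0 (M(V, l) = 0*l = 0)
R = -3*I*√5 (R = √(-5)*(-3) = (I*√5)*(-3) = -3*I*√5 ≈ -6.7082*I)
R*M(j(1), 15) = -3*I*√5*0 = 0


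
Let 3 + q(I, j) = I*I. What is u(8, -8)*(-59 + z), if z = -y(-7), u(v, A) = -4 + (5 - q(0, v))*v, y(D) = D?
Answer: -3120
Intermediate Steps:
q(I, j) = -3 + I² (q(I, j) = -3 + I*I = -3 + I²)
u(v, A) = -4 + 8*v (u(v, A) = -4 + (5 - (-3 + 0²))*v = -4 + (5 - (-3 + 0))*v = -4 + (5 - 1*(-3))*v = -4 + (5 + 3)*v = -4 + 8*v)
z = 7 (z = -1*(-7) = 7)
u(8, -8)*(-59 + z) = (-4 + 8*8)*(-59 + 7) = (-4 + 64)*(-52) = 60*(-52) = -3120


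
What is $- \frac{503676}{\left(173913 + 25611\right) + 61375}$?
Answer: $- \frac{29628}{15347} \approx -1.9305$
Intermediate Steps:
$- \frac{503676}{\left(173913 + 25611\right) + 61375} = - \frac{503676}{199524 + 61375} = - \frac{503676}{260899} = \left(-503676\right) \frac{1}{260899} = - \frac{29628}{15347}$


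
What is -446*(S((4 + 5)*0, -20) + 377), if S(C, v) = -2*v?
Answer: -185982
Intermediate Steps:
-446*(S((4 + 5)*0, -20) + 377) = -446*(-2*(-20) + 377) = -446*(40 + 377) = -446*417 = -185982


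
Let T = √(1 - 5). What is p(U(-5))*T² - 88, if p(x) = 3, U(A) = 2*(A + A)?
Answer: -100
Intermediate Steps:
U(A) = 4*A (U(A) = 2*(2*A) = 4*A)
T = 2*I (T = √(-4) = 2*I ≈ 2.0*I)
p(U(-5))*T² - 88 = 3*(2*I)² - 88 = 3*(-4) - 88 = -12 - 88 = -100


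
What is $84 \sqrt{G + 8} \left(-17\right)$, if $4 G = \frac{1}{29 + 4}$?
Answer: $- \frac{238 \sqrt{34881}}{11} \approx -4040.9$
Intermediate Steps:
$G = \frac{1}{132}$ ($G = \frac{1}{4 \left(29 + 4\right)} = \frac{1}{4 \cdot 33} = \frac{1}{4} \cdot \frac{1}{33} = \frac{1}{132} \approx 0.0075758$)
$84 \sqrt{G + 8} \left(-17\right) = 84 \sqrt{\frac{1}{132} + 8} \left(-17\right) = 84 \sqrt{\frac{1057}{132}} \left(-17\right) = 84 \frac{\sqrt{34881}}{66} \left(-17\right) = \frac{14 \sqrt{34881}}{11} \left(-17\right) = - \frac{238 \sqrt{34881}}{11}$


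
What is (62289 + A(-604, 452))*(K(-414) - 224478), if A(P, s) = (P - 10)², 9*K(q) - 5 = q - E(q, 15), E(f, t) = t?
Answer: -887674620910/9 ≈ -9.8631e+10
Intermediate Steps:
K(q) = -10/9 + q/9 (K(q) = 5/9 + (q - 1*15)/9 = 5/9 + (q - 15)/9 = 5/9 + (-15 + q)/9 = 5/9 + (-5/3 + q/9) = -10/9 + q/9)
A(P, s) = (-10 + P)²
(62289 + A(-604, 452))*(K(-414) - 224478) = (62289 + (-10 - 604)²)*((-10/9 + (⅑)*(-414)) - 224478) = (62289 + (-614)²)*((-10/9 - 46) - 224478) = (62289 + 376996)*(-424/9 - 224478) = 439285*(-2020726/9) = -887674620910/9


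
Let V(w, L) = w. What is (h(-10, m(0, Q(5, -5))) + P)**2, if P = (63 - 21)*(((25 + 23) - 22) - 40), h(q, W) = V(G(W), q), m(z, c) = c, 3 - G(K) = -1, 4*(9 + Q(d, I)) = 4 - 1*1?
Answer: 341056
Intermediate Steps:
Q(d, I) = -33/4 (Q(d, I) = -9 + (4 - 1*1)/4 = -9 + (4 - 1)/4 = -9 + (1/4)*3 = -9 + 3/4 = -33/4)
G(K) = 4 (G(K) = 3 - 1*(-1) = 3 + 1 = 4)
h(q, W) = 4
P = -588 (P = 42*((48 - 22) - 40) = 42*(26 - 40) = 42*(-14) = -588)
(h(-10, m(0, Q(5, -5))) + P)**2 = (4 - 588)**2 = (-584)**2 = 341056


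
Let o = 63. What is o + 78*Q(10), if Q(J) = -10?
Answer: -717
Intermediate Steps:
o + 78*Q(10) = 63 + 78*(-10) = 63 - 780 = -717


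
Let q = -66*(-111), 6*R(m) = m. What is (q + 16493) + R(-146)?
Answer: 71384/3 ≈ 23795.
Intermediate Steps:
R(m) = m/6
q = 7326
(q + 16493) + R(-146) = (7326 + 16493) + (⅙)*(-146) = 23819 - 73/3 = 71384/3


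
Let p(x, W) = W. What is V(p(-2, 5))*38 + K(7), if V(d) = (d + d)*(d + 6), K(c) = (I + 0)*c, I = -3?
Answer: 4159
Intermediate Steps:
K(c) = -3*c (K(c) = (-3 + 0)*c = -3*c)
V(d) = 2*d*(6 + d) (V(d) = (2*d)*(6 + d) = 2*d*(6 + d))
V(p(-2, 5))*38 + K(7) = (2*5*(6 + 5))*38 - 3*7 = (2*5*11)*38 - 21 = 110*38 - 21 = 4180 - 21 = 4159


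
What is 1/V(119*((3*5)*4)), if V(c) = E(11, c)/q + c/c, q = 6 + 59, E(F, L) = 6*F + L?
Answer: 65/7271 ≈ 0.0089396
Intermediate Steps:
E(F, L) = L + 6*F
q = 65
V(c) = 131/65 + c/65 (V(c) = (c + 6*11)/65 + c/c = (c + 66)*(1/65) + 1 = (66 + c)*(1/65) + 1 = (66/65 + c/65) + 1 = 131/65 + c/65)
1/V(119*((3*5)*4)) = 1/(131/65 + (119*((3*5)*4))/65) = 1/(131/65 + (119*(15*4))/65) = 1/(131/65 + (119*60)/65) = 1/(131/65 + (1/65)*7140) = 1/(131/65 + 1428/13) = 1/(7271/65) = 65/7271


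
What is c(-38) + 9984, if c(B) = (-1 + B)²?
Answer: 11505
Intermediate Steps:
c(-38) + 9984 = (-1 - 38)² + 9984 = (-39)² + 9984 = 1521 + 9984 = 11505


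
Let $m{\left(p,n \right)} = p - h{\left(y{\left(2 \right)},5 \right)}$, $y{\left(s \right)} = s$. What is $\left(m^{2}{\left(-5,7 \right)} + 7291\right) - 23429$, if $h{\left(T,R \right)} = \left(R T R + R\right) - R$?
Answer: $-13113$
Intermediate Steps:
$h{\left(T,R \right)} = T R^{2}$ ($h{\left(T,R \right)} = \left(T R^{2} + R\right) - R = \left(R + T R^{2}\right) - R = T R^{2}$)
$m{\left(p,n \right)} = -50 + p$ ($m{\left(p,n \right)} = p - 2 \cdot 5^{2} = p - 2 \cdot 25 = p - 50 = -50 + p$)
$\left(m^{2}{\left(-5,7 \right)} + 7291\right) - 23429 = \left(\left(-50 - 5\right)^{2} + 7291\right) - 23429 = \left(\left(-55\right)^{2} + 7291\right) - 23429 = \left(3025 + 7291\right) - 23429 = 10316 - 23429 = -13113$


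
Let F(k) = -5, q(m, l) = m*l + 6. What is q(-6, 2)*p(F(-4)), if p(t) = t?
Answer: 30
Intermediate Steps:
q(m, l) = 6 + l*m (q(m, l) = l*m + 6 = 6 + l*m)
q(-6, 2)*p(F(-4)) = (6 + 2*(-6))*(-5) = (6 - 12)*(-5) = -6*(-5) = 30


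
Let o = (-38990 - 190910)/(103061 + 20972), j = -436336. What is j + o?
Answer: -54120292988/124033 ≈ -4.3634e+5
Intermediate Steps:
o = -229900/124033 ≈ -1.8535
j + o = -436336 - 229900/124033 = -54120292988/124033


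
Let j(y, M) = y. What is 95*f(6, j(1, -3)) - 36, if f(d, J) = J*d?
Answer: 534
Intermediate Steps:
95*f(6, j(1, -3)) - 36 = 95*(1*6) - 36 = 95*6 - 36 = 570 - 36 = 534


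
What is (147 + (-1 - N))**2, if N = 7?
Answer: 19321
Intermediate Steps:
(147 + (-1 - N))**2 = (147 + (-1 - 1*7))**2 = (147 + (-1 - 7))**2 = (147 - 8)**2 = 139**2 = 19321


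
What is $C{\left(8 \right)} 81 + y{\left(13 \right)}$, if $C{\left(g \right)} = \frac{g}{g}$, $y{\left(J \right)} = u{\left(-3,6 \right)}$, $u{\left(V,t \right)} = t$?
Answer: $87$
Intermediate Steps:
$y{\left(J \right)} = 6$
$C{\left(g \right)} = 1$
$C{\left(8 \right)} 81 + y{\left(13 \right)} = 1 \cdot 81 + 6 = 81 + 6 = 87$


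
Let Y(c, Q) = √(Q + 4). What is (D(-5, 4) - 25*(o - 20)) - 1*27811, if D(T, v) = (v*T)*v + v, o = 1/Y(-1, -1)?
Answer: -27387 - 25*√3/3 ≈ -27401.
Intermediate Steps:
Y(c, Q) = √(4 + Q)
o = √3/3 (o = 1/(√(4 - 1)) = 1/(√3) = √3/3 ≈ 0.57735)
D(T, v) = v + T*v² (D(T, v) = (T*v)*v + v = T*v² + v = v + T*v²)
(D(-5, 4) - 25*(o - 20)) - 1*27811 = (4*(1 - 5*4) - 25*(√3/3 - 20)) - 1*27811 = (4*(1 - 20) - 25*(-20 + √3/3)) - 27811 = (4*(-19) + (500 - 25*√3/3)) - 27811 = (-76 + (500 - 25*√3/3)) - 27811 = (424 - 25*√3/3) - 27811 = -27387 - 25*√3/3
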